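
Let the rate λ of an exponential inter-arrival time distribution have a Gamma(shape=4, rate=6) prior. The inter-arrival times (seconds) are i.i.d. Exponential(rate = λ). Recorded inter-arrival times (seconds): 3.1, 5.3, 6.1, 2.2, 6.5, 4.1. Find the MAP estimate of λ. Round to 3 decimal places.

λ̂_MAP = 0.270

The Exponential(rate=λ) likelihood is ∝ λ^n e^(−λΣtᵢ). Here n = 6 and Σtᵢ = 3.1 + 5.3 + 6.1 + 2.2 + 6.5 + 4.1 = 27.3.
Posterior ∝ λ^3e^(−6λ) · λ^6e^(−27.3λ) = λ^9e^(−33.3λ), i.e. Gamma(10, 33.3).
Mode = (a−1)/b = 9/33.3 ≈ 0.270.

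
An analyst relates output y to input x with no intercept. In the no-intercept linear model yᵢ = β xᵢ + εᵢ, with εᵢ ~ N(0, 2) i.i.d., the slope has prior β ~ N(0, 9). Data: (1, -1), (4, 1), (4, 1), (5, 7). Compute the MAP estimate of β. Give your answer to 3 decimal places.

log p(β | y) = −Σ(yᵢ − βxᵢ)²/(2·2) − β²/(2·9) + const.
Setting the derivative to zero: Σxᵢ(yᵢ − βxᵢ)/2 − β/9 = 0, so β = Σxᵢyᵢ / (Σxᵢ² + σ²/τ²).
Σxᵢyᵢ = 1·(-1) + 4·1 + 4·1 + 5·7 = 42; Σxᵢ² = 58; σ²/τ² = 2/9.
β̂_MAP = 42 / (58 + 2/9) = 42/(524/9) = 189/262 ≈ 0.721.

β̂_MAP = 0.721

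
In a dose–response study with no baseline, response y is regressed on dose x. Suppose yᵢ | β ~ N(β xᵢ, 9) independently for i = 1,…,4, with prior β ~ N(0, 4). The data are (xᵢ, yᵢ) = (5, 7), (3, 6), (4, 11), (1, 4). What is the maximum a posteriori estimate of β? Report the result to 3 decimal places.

β̂_MAP = 1.897

log p(β | y) = −Σ(yᵢ − βxᵢ)²/(2·9) − β²/(2·4) + const.
Setting the derivative to zero: Σxᵢ(yᵢ − βxᵢ)/9 − β/4 = 0, so β = Σxᵢyᵢ / (Σxᵢ² + σ²/τ²).
Σxᵢyᵢ = 5·7 + 3·6 + 4·11 + 1·4 = 101; Σxᵢ² = 51; σ²/τ² = 2.25.
β̂_MAP = 101 / (51 + 2.25) = 101/53.25 ≈ 1.897.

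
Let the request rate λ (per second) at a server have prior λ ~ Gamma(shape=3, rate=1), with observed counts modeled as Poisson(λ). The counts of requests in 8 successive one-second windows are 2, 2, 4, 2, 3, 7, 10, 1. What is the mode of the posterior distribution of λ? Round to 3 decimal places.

Σxᵢ = 2+2+4+2+3+7+10+1 = 31, with n = 8.
Posterior ∝ λ^2e^(−1λ) · λ^31e^(−8λ) = λ^33e^(−9λ), i.e. Gamma(shape=34, rate=9).
The mode of a Gamma(a, b) with a ≥ 1 (shape–rate) is (a−1)/b = 33/9 ≈ 3.667.

λ̂_MAP = 3.667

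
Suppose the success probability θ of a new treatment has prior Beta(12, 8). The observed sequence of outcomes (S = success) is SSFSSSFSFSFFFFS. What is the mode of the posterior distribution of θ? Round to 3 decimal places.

θ̂_MAP = 0.576

Prior: Beta(12, 8).
Data: 8 successes in 15 trials (from the sequence). The binomial likelihood contributes θ^8(1−θ)^7, so the posterior is Beta(12+8, 8+7) = Beta(20, 15).
For Beta(a, b) with a, b > 1 the mode is (a−1)/(a+b−2) = 19/33 ≈ 0.576.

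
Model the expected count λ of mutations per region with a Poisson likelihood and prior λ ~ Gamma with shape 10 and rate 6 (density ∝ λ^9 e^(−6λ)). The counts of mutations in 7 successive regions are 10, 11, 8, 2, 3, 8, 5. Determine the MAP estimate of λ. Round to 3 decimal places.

Σxᵢ = 10+11+8+2+3+8+5 = 47, with n = 7.
Posterior ∝ λ^9e^(−6λ) · λ^47e^(−7λ) = λ^56e^(−13λ), i.e. Gamma(shape=57, rate=13).
The mode of a Gamma(a, b) with a ≥ 1 (shape–rate) is (a−1)/b = 56/13 ≈ 4.308.

λ̂_MAP = 4.308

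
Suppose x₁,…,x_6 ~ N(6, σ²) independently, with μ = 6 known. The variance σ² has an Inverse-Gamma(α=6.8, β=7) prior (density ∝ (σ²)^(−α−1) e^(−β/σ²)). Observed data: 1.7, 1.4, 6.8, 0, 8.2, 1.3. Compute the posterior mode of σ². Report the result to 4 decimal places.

σ̂²_MAP = 5.4269

Sum of squared deviations about the known mean: SS = (1.7−6)² + (1.4−6)² + (6.8−6)² + (0−6)² + (8.2−6)² + (1.3−6)² = 103.22.
The Normal likelihood contributes (σ²)^(−n/2) exp(−SS/(2σ²)), so the posterior is Inverse-Gamma(α + n/2, β + SS/2) = Inverse-Gamma(9.8, 58.61).
The mode of Inverse-Gamma(a, b) is b/(a+1) = 58.61/10.8 ≈ 5.4269.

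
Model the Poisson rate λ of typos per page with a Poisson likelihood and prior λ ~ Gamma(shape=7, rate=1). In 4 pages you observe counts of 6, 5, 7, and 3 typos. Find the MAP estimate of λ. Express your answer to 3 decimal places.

λ̂_MAP = 5.400

Σxᵢ = 6+5+7+3 = 21, with n = 4.
Posterior ∝ λ^6e^(−1λ) · λ^21e^(−4λ) = λ^27e^(−5λ), i.e. Gamma(shape=28, rate=5).
The mode of a Gamma(a, b) with a ≥ 1 (shape–rate) is (a−1)/b = 27/5 ≈ 5.400.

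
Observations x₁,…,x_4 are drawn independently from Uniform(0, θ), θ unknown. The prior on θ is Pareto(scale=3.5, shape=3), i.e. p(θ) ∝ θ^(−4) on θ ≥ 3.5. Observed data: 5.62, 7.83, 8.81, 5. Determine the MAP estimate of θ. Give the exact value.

The Uniform(0, θ) likelihood is θ^(−n) for θ ≥ max(xᵢ), zero otherwise. Here max(xᵢ) = 8.81.
Posterior ∝ θ^(−4) · θ^(−4) = θ^(−8) on θ ≥ max(3.5, 8.81) = 8.81.
This density is strictly decreasing in θ, so the posterior mode lies at the lower boundary of the support.

θ̂_MAP = 8.81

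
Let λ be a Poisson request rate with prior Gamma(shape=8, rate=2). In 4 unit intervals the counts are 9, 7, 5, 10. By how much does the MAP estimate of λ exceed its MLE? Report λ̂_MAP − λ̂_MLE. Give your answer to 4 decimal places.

MAP − MLE = -1.4167

Σxᵢ = 31. Posterior is Gamma(39, 6); MAP = (39−1)/6 = 38/6 ≈ 6.33333.
MLE = x̄ = 31/4 ≈ 7.75000.
Difference = 38/6 − 31/4 = -17/12 ≈ -1.4167.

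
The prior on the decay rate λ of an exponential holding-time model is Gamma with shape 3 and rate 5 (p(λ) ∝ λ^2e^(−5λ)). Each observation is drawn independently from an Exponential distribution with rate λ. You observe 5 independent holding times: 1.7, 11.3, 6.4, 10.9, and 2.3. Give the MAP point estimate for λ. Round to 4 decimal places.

λ̂_MAP = 0.1862

The Exponential(rate=λ) likelihood is ∝ λ^n e^(−λΣtᵢ). Here n = 5 and Σtᵢ = 1.7 + 11.3 + 6.4 + 10.9 + 2.3 = 32.6.
Posterior ∝ λ^2e^(−5λ) · λ^5e^(−32.6λ) = λ^7e^(−37.6λ), i.e. Gamma(8, 37.6).
Mode = (a−1)/b = 7/37.6 ≈ 0.1862.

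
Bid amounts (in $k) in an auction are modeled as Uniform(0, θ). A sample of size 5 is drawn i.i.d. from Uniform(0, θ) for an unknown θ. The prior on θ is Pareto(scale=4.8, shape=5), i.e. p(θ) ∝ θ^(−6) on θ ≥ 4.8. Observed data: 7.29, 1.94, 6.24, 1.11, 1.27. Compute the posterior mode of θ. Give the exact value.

θ̂_MAP = 7.29

The Uniform(0, θ) likelihood is θ^(−n) for θ ≥ max(xᵢ), zero otherwise. Here max(xᵢ) = 7.29.
Posterior ∝ θ^(−6) · θ^(−5) = θ^(−11) on θ ≥ max(4.8, 7.29) = 7.29.
This density is strictly decreasing in θ, so the posterior mode lies at the lower boundary of the support.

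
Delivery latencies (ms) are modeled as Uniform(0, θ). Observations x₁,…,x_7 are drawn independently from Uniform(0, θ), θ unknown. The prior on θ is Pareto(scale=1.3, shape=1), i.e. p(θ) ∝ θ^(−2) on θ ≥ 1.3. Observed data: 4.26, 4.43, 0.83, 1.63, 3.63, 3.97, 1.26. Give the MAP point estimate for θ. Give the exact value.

The Uniform(0, θ) likelihood is θ^(−n) for θ ≥ max(xᵢ), zero otherwise. Here max(xᵢ) = 4.43.
Posterior ∝ θ^(−2) · θ^(−7) = θ^(−9) on θ ≥ max(1.3, 4.43) = 4.43.
This density is strictly decreasing in θ, so the posterior mode lies at the lower boundary of the support.

θ̂_MAP = 4.43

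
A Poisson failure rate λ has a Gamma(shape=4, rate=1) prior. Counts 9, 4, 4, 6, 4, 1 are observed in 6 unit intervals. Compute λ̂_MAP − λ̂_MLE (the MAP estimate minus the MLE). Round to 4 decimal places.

MAP − MLE = -0.2381

Σxᵢ = 28. Posterior is Gamma(32, 7); MAP = (32−1)/7 = 31/7 ≈ 4.42857.
MLE = x̄ = 28/6 ≈ 4.66667.
Difference = 31/7 − 28/6 = -5/21 ≈ -0.2381.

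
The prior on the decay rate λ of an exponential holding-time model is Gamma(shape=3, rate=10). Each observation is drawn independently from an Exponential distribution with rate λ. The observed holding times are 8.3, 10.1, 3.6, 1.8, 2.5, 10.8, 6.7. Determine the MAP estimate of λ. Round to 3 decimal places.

λ̂_MAP = 0.167

The Exponential(rate=λ) likelihood is ∝ λ^n e^(−λΣtᵢ). Here n = 7 and Σtᵢ = 8.3 + 10.1 + 3.6 + 1.8 + 2.5 + 10.8 + 6.7 = 43.8.
Posterior ∝ λ^2e^(−10λ) · λ^7e^(−43.8λ) = λ^9e^(−53.8λ), i.e. Gamma(10, 53.8).
Mode = (a−1)/b = 9/53.8 ≈ 0.167.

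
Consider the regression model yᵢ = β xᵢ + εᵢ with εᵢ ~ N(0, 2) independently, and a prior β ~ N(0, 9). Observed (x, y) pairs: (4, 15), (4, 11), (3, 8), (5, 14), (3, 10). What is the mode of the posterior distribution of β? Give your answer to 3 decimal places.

log p(β | y) = −Σ(yᵢ − βxᵢ)²/(2·2) − β²/(2·9) + const.
Setting the derivative to zero: Σxᵢ(yᵢ − βxᵢ)/2 − β/9 = 0, so β = Σxᵢyᵢ / (Σxᵢ² + σ²/τ²).
Σxᵢyᵢ = 4·15 + 4·11 + 3·8 + 5·14 + 3·10 = 228; Σxᵢ² = 75; σ²/τ² = 2/9.
β̂_MAP = 228 / (75 + 2/9) = 228/(677/9) = 2052/677 ≈ 3.031.

β̂_MAP = 3.031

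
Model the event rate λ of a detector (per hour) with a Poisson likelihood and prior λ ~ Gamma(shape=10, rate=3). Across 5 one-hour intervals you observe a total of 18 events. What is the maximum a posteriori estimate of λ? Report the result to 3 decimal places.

λ̂_MAP = 3.375

Σxᵢ = 18, n = 5.
Posterior ∝ λ^9e^(−3λ) · λ^18e^(−5λ) = λ^27e^(−8λ), i.e. Gamma(shape=28, rate=8).
The mode of a Gamma(a, b) with a ≥ 1 (shape–rate) is (a−1)/b = 27/8 ≈ 3.375.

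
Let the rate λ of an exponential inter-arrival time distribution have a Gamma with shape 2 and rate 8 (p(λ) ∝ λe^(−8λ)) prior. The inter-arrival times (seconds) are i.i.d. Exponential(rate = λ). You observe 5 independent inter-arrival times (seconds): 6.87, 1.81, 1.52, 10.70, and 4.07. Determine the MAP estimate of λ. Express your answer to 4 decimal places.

The Exponential(rate=λ) likelihood is ∝ λ^n e^(−λΣtᵢ). Here n = 5 and Σtᵢ = 6.87 + 1.81 + 1.52 + 10.70 + 4.07 = 24.97.
Posterior ∝ λe^(−8λ) · λ^5e^(−24.97λ) = λ^6e^(−32.97λ), i.e. Gamma(7, 32.97).
Mode = (a−1)/b = 6/32.97 ≈ 0.1820.

λ̂_MAP = 0.1820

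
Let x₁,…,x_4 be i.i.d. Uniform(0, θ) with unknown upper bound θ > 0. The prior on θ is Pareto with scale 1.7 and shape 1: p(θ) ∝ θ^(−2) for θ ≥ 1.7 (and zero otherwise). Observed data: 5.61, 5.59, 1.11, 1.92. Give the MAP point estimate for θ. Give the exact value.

θ̂_MAP = 5.61

The Uniform(0, θ) likelihood is θ^(−n) for θ ≥ max(xᵢ), zero otherwise. Here max(xᵢ) = 5.61.
Posterior ∝ θ^(−2) · θ^(−4) = θ^(−6) on θ ≥ max(1.7, 5.61) = 5.61.
This density is strictly decreasing in θ, so the posterior mode lies at the lower boundary of the support.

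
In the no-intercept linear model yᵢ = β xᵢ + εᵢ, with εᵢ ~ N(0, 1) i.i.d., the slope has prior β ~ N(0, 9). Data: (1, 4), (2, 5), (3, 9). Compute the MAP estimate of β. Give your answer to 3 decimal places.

log p(β | y) = −Σ(yᵢ − βxᵢ)²/(2·1) − β²/(2·9) + const.
Setting the derivative to zero: Σxᵢ(yᵢ − βxᵢ)/1 − β/9 = 0, so β = Σxᵢyᵢ / (Σxᵢ² + σ²/τ²).
Σxᵢyᵢ = 1·4 + 2·5 + 3·9 = 41; Σxᵢ² = 14; σ²/τ² = 1/9.
β̂_MAP = 41 / (14 + 1/9) = 41/(127/9) = 369/127 ≈ 2.906.

β̂_MAP = 2.906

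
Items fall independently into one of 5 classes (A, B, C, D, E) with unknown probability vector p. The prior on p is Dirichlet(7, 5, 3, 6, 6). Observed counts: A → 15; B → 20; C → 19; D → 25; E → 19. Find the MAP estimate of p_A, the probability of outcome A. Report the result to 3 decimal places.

The posterior is Dirichlet(αᵢ + nᵢ) = Dirichlet(22, 25, 22, 31, 25).
For a Dirichlet(a₁,…,a_K) with all aᵢ > 1, the mode has j-th component (aⱼ − 1)/(Σaᵢ − K).
Here Σaᵢ = 125 and K = 5, so p_A = (22 − 1)/(125 − 5) = 21/120 ≈ 0.175.

MAP estimate of p_A = 0.175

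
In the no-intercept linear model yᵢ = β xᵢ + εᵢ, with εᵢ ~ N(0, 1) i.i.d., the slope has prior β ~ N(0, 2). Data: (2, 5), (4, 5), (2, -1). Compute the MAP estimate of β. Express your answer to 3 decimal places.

log p(β | y) = −Σ(yᵢ − βxᵢ)²/(2·1) − β²/(2·2) + const.
Setting the derivative to zero: Σxᵢ(yᵢ − βxᵢ)/1 − β/2 = 0, so β = Σxᵢyᵢ / (Σxᵢ² + σ²/τ²).
Σxᵢyᵢ = 2·5 + 4·5 + 2·(-1) = 28; Σxᵢ² = 24; σ²/τ² = 0.5.
β̂_MAP = 28 / (24 + 0.5) = 28/24.5 ≈ 1.143.

β̂_MAP = 1.143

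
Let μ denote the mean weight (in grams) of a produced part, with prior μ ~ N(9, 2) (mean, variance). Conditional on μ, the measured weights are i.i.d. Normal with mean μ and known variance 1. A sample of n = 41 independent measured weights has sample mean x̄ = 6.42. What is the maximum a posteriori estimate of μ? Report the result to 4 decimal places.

μ̂_MAP = 6.4511

n = 41, x̄ = 6.42.
For a Normal prior and Normal likelihood with known variance, the posterior is Normal; its mode equals its mean, the precision-weighted average.
Prior precision 1/σ₀² = 1/2 = 0.5; data precision n/σ² = 41/1 = 41.
μ̂ = (0.5·9 + 41·6.42) / (0.5 + 41) = 267.72/41.5 = 13386/2075 ≈ 6.4511.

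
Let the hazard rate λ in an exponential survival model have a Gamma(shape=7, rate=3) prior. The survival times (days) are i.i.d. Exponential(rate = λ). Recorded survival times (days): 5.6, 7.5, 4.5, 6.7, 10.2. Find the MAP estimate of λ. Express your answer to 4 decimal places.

λ̂_MAP = 0.2933

The Exponential(rate=λ) likelihood is ∝ λ^n e^(−λΣtᵢ). Here n = 5 and Σtᵢ = 5.6 + 7.5 + 4.5 + 6.7 + 10.2 = 34.5.
Posterior ∝ λ^6e^(−3λ) · λ^5e^(−34.5λ) = λ^11e^(−37.5λ), i.e. Gamma(12, 37.5).
Mode = (a−1)/b = 11/37.5 ≈ 0.2933.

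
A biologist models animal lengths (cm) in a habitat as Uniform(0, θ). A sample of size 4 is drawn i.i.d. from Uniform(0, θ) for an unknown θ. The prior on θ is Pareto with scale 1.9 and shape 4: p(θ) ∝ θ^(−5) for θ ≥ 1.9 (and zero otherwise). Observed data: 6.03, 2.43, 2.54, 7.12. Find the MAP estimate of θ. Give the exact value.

The Uniform(0, θ) likelihood is θ^(−n) for θ ≥ max(xᵢ), zero otherwise. Here max(xᵢ) = 7.12.
Posterior ∝ θ^(−5) · θ^(−4) = θ^(−9) on θ ≥ max(1.9, 7.12) = 7.12.
This density is strictly decreasing in θ, so the posterior mode lies at the lower boundary of the support.

θ̂_MAP = 7.12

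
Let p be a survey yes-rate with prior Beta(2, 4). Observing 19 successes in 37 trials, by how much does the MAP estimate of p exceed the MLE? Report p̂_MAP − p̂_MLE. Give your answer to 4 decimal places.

MAP − MLE = -0.0257

Posterior is Beta(21, 22); MAP = (21−1)/(43−2) = 20/41 ≈ 0.48780.
MLE ignores the prior: p̂_MLE = k/n = 19/37 ≈ 0.51351.
Difference = 20/41 − 19/37 = -39/1517 ≈ -0.0257.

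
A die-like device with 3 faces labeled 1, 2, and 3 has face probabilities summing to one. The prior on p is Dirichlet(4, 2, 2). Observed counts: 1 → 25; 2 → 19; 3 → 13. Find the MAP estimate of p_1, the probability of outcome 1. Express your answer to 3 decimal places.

The posterior is Dirichlet(αᵢ + nᵢ) = Dirichlet(29, 21, 15).
For a Dirichlet(a₁,…,a_K) with all aᵢ > 1, the mode has j-th component (aⱼ − 1)/(Σaᵢ − K).
Here Σaᵢ = 65 and K = 3, so p_1 = (29 − 1)/(65 − 3) = 28/62 ≈ 0.452.

MAP estimate: 0.452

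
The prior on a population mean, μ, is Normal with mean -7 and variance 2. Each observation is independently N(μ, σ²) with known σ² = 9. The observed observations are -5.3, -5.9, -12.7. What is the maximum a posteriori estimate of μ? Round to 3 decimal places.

μ̂_MAP = -7.387

n = 3; x̄ = ((-5.3) + (-5.9) + (-12.7))/3 = -23.9/3 = -239/30 ≈ -7.9667.
For a Normal prior and Normal likelihood with known variance, the posterior is Normal; its mode equals its mean, the precision-weighted average.
Prior precision 1/σ₀² = 1/2 = 0.5; data precision n/σ² = 3/9 = 1/3.
μ̂ = (0.5·(-7) + (1/3)·(-239/30)) / (0.5 + 1/3) = (-277/45)/(5/6) = -554/75 ≈ -7.387.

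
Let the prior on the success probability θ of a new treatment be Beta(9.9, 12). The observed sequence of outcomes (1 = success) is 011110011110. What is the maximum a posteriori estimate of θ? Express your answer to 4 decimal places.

Prior: Beta(9.9, 12).
Data: 8 successes in 12 trials (from the sequence). The binomial likelihood contributes θ^8(1−θ)^4, so the posterior is Beta(9.9+8, 12+4) = Beta(17.9, 16).
For Beta(a, b) with a, b > 1 the mode is (a−1)/(a+b−2) = 16.9/31.9 ≈ 0.5298.

θ̂_MAP = 0.5298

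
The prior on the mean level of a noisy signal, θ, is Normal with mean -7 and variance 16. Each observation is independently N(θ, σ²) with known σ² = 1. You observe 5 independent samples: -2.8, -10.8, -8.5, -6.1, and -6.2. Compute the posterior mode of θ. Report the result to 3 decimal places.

n = 5; x̄ = ((-2.8) + (-10.8) + (-8.5) + (-6.1) + (-6.2))/5 = -34.4/5 = -6.88.
For a Normal prior and Normal likelihood with known variance, the posterior is Normal; its mode equals its mean, the precision-weighted average.
Prior precision 1/σ₀² = 1/16 = 0.0625; data precision n/σ² = 5/1 = 5.
θ̂ = (0.0625·(-7) + 5·(-6.88)) / (0.0625 + 5) = (-34.8375)/5.0625 = -929/135 ≈ -6.881.

θ̂_MAP = -6.881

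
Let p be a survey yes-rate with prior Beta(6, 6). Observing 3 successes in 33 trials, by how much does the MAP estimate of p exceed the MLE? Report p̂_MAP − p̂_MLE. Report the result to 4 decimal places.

Posterior is Beta(9, 36); MAP = (9−1)/(45−2) = 8/43 ≈ 0.18605.
MLE ignores the prior: p̂_MLE = k/n = 3/33 ≈ 0.09091.
Difference = 8/43 − 3/33 = 45/473 ≈ 0.0951.

MAP − MLE = 0.0951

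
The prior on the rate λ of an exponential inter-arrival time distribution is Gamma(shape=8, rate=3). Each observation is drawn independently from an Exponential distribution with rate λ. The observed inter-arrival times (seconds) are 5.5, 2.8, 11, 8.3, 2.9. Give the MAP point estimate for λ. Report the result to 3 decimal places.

The Exponential(rate=λ) likelihood is ∝ λ^n e^(−λΣtᵢ). Here n = 5 and Σtᵢ = 5.5 + 2.8 + 11 + 8.3 + 2.9 = 30.5.
Posterior ∝ λ^7e^(−3λ) · λ^5e^(−30.5λ) = λ^12e^(−33.5λ), i.e. Gamma(13, 33.5).
Mode = (a−1)/b = 12/33.5 ≈ 0.358.

λ̂_MAP = 0.358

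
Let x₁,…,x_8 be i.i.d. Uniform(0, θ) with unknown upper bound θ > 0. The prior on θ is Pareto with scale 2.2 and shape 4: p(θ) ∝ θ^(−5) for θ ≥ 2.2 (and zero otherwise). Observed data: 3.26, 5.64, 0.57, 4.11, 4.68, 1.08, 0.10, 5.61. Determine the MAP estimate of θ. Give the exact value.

θ̂_MAP = 5.64

The Uniform(0, θ) likelihood is θ^(−n) for θ ≥ max(xᵢ), zero otherwise. Here max(xᵢ) = 5.64.
Posterior ∝ θ^(−5) · θ^(−8) = θ^(−13) on θ ≥ max(2.2, 5.64) = 5.64.
This density is strictly decreasing in θ, so the posterior mode lies at the lower boundary of the support.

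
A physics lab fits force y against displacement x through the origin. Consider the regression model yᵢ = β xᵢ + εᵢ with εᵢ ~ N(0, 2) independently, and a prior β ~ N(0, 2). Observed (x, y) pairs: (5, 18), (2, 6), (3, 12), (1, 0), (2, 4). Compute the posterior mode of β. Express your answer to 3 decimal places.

β̂_MAP = 3.318

log p(β | y) = −Σ(yᵢ − βxᵢ)²/(2·2) − β²/(2·2) + const.
Setting the derivative to zero: Σxᵢ(yᵢ − βxᵢ)/2 − β/2 = 0, so β = Σxᵢyᵢ / (Σxᵢ² + σ²/τ²).
Σxᵢyᵢ = 5·18 + 2·6 + 3·12 + 1·0 + 2·4 = 146; Σxᵢ² = 43; σ²/τ² = 1.
β̂_MAP = 146 / (43 + 1) = 146/44 ≈ 3.318.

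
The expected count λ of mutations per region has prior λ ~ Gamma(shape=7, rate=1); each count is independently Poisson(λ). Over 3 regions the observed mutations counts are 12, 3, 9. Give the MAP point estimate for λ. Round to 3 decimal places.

λ̂_MAP = 7.500

Σxᵢ = 12+3+9 = 24, with n = 3.
Posterior ∝ λ^6e^(−1λ) · λ^24e^(−3λ) = λ^30e^(−4λ), i.e. Gamma(shape=31, rate=4).
The mode of a Gamma(a, b) with a ≥ 1 (shape–rate) is (a−1)/b = 30/4 ≈ 7.500.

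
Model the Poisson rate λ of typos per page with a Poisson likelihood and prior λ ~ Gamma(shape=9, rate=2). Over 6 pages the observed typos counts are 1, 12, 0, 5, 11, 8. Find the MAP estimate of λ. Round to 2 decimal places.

λ̂_MAP = 5.63

Σxᵢ = 1+12+0+5+11+8 = 37, with n = 6.
Posterior ∝ λ^8e^(−2λ) · λ^37e^(−6λ) = λ^45e^(−8λ), i.e. Gamma(shape=46, rate=8).
The mode of a Gamma(a, b) with a ≥ 1 (shape–rate) is (a−1)/b = 45/8 ≈ 5.63.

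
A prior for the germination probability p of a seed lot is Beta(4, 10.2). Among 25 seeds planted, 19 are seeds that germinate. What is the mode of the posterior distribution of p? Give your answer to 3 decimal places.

p̂_MAP = 0.591

Prior: Beta(4, 10.2).
Data: 19 successes in 25 trials. The binomial likelihood contributes p^19(1−p)^6, so the posterior is Beta(4+19, 10.2+6) = Beta(23, 16.2).
For Beta(a, b) with a, b > 1 the mode is (a−1)/(a+b−2) = 22/37.2 ≈ 0.591.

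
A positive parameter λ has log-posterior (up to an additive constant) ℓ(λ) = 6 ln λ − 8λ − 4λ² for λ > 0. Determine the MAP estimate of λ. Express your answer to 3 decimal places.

λ̂_MAP = 0.500

ℓ'(λ) = 6/λ − 8 − 8λ. Setting this to zero and multiplying by λ: 8λ² + 8λ − 6 = 0.
λ = (−8 + √(8² + 4·8·6)) / (2·8) = (−8 + √256) / 16 = (−8 + 16)/16 = 1/2.
ℓ''(λ) = −6/λ² − 8 < 0, confirming a maximum.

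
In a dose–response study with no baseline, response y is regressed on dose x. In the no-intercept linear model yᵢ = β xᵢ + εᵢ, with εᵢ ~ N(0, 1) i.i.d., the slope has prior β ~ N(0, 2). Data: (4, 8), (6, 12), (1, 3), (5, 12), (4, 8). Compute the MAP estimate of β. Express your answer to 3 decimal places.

log p(β | y) = −Σ(yᵢ − βxᵢ)²/(2·1) − β²/(2·2) + const.
Setting the derivative to zero: Σxᵢ(yᵢ − βxᵢ)/1 − β/2 = 0, so β = Σxᵢyᵢ / (Σxᵢ² + σ²/τ²).
Σxᵢyᵢ = 4·8 + 6·12 + 1·3 + 5·12 + 4·8 = 199; Σxᵢ² = 94; σ²/τ² = 0.5.
β̂_MAP = 199 / (94 + 0.5) = 199/94.5 ≈ 2.106.

β̂_MAP = 2.106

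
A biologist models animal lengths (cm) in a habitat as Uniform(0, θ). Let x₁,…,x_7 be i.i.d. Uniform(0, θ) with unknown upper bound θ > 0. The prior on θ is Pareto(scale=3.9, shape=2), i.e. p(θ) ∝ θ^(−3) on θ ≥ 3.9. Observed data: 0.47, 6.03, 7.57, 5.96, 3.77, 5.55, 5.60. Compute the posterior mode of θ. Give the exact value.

The Uniform(0, θ) likelihood is θ^(−n) for θ ≥ max(xᵢ), zero otherwise. Here max(xᵢ) = 7.57.
Posterior ∝ θ^(−3) · θ^(−7) = θ^(−10) on θ ≥ max(3.9, 7.57) = 7.57.
This density is strictly decreasing in θ, so the posterior mode lies at the lower boundary of the support.

θ̂_MAP = 7.57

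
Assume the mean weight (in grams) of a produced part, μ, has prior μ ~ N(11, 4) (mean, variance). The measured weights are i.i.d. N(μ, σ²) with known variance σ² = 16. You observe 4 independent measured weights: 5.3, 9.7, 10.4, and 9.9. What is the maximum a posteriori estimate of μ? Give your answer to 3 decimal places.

n = 4; x̄ = (5.3 + 9.7 + 10.4 + 9.9)/4 = 35.3/4 = 8.825.
For a Normal prior and Normal likelihood with known variance, the posterior is Normal; its mode equals its mean, the precision-weighted average.
Prior precision 1/σ₀² = 1/4 = 0.25; data precision n/σ² = 4/16 = 0.25.
μ̂ = (0.25·11 + 0.25·8.825) / (0.25 + 0.25) = 4.95625/0.5 = 9.9125 ≈ 9.913.

μ̂_MAP = 9.913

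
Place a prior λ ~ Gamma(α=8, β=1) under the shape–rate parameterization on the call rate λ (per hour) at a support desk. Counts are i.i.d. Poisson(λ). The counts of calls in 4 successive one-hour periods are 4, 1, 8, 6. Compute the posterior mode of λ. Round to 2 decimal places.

λ̂_MAP = 5.20

Σxᵢ = 4+1+8+6 = 19, with n = 4.
Posterior ∝ λ^7e^(−1λ) · λ^19e^(−4λ) = λ^26e^(−5λ), i.e. Gamma(shape=27, rate=5).
The mode of a Gamma(a, b) with a ≥ 1 (shape–rate) is (a−1)/b = 26/5 ≈ 5.20.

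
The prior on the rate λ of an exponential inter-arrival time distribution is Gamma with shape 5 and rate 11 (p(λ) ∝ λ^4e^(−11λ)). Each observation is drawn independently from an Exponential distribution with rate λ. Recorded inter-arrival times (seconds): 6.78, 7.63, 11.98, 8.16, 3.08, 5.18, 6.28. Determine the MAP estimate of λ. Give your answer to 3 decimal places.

The Exponential(rate=λ) likelihood is ∝ λ^n e^(−λΣtᵢ). Here n = 7 and Σtᵢ = 6.78 + 7.63 + 11.98 + 8.16 + 3.08 + 5.18 + 6.28 = 49.09.
Posterior ∝ λ^4e^(−11λ) · λ^7e^(−49.09λ) = λ^11e^(−60.09λ), i.e. Gamma(12, 60.09).
Mode = (a−1)/b = 11/60.09 ≈ 0.183.

λ̂_MAP = 0.183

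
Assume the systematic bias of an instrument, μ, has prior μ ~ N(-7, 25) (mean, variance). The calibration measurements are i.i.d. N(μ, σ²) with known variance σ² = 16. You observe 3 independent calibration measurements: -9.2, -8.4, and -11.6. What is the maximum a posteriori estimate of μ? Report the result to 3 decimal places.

n = 3; x̄ = ((-9.2) + (-8.4) + (-11.6))/3 = -29.2/3 = -146/15 ≈ -9.7333.
For a Normal prior and Normal likelihood with known variance, the posterior is Normal; its mode equals its mean, the precision-weighted average.
Prior precision 1/σ₀² = 1/25 = 0.04; data precision n/σ² = 3/16 = 0.1875.
μ̂ = (0.04·(-7) + 0.1875·(-146/15)) / (0.04 + 0.1875) = (-2.105)/0.2275 = -842/91 ≈ -9.253.

μ̂_MAP = -9.253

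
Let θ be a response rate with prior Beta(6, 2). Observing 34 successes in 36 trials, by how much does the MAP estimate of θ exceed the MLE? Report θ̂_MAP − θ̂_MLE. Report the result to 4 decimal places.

MAP − MLE = -0.0159

Posterior is Beta(40, 4); MAP = (40−1)/(44−2) = 39/42 ≈ 0.92857.
MLE ignores the prior: θ̂_MLE = k/n = 34/36 ≈ 0.94444.
Difference = 39/42 − 34/36 = -1/63 ≈ -0.0159.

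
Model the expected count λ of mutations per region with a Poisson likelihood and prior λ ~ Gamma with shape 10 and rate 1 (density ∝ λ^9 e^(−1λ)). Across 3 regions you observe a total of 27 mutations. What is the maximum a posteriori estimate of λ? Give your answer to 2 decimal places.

λ̂_MAP = 9.00

Σxᵢ = 27, n = 3.
Posterior ∝ λ^9e^(−1λ) · λ^27e^(−3λ) = λ^36e^(−4λ), i.e. Gamma(shape=37, rate=4).
The mode of a Gamma(a, b) with a ≥ 1 (shape–rate) is (a−1)/b = 36/4 ≈ 9.00.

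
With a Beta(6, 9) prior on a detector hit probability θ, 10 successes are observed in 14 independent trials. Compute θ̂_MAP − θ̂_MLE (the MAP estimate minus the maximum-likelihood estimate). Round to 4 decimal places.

MAP − MLE = -0.1587

Posterior is Beta(16, 13); MAP = (16−1)/(29−2) = 15/27 ≈ 0.55556.
MLE ignores the prior: θ̂_MLE = k/n = 10/14 ≈ 0.71429.
Difference = 15/27 − 10/14 = -10/63 ≈ -0.1587.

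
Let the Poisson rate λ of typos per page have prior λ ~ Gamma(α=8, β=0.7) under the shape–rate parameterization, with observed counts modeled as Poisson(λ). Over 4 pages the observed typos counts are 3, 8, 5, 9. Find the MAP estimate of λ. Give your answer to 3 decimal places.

λ̂_MAP = 6.809

Σxᵢ = 3+8+5+9 = 25, with n = 4.
Posterior ∝ λ^7e^(−0.7λ) · λ^25e^(−4λ) = λ^32e^(−4.7λ), i.e. Gamma(shape=33, rate=4.7).
The mode of a Gamma(a, b) with a ≥ 1 (shape–rate) is (a−1)/b = 32/4.7 ≈ 6.809.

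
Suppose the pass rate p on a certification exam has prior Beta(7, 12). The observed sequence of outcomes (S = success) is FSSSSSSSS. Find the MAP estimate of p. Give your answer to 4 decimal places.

Prior: Beta(7, 12).
Data: 8 successes in 9 trials (from the sequence). The binomial likelihood contributes p^8(1−p)^1, so the posterior is Beta(7+8, 12+1) = Beta(15, 13).
For Beta(a, b) with a, b > 1 the mode is (a−1)/(a+b−2) = 14/26 ≈ 0.5385.

p̂_MAP = 0.5385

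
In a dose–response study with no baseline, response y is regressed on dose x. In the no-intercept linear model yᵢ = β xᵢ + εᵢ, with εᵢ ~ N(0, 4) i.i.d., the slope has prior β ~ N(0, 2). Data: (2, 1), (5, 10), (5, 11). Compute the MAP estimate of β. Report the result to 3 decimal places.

β̂_MAP = 1.911

log p(β | y) = −Σ(yᵢ − βxᵢ)²/(2·4) − β²/(2·2) + const.
Setting the derivative to zero: Σxᵢ(yᵢ − βxᵢ)/4 − β/2 = 0, so β = Σxᵢyᵢ / (Σxᵢ² + σ²/τ²).
Σxᵢyᵢ = 2·1 + 5·10 + 5·11 = 107; Σxᵢ² = 54; σ²/τ² = 2.
β̂_MAP = 107 / (54 + 2) = 107/56 ≈ 1.911.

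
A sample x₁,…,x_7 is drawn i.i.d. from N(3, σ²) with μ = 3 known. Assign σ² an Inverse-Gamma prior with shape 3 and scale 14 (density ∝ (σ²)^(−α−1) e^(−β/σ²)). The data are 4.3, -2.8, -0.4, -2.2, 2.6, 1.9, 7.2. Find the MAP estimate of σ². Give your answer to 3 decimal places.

σ̂²_MAP = 8.063

Sum of squared deviations about the known mean: SS = (4.3−3)² + (-2.8−3)² + (-0.4−3)² + (-2.2−3)² + (2.6−3)² + (1.9−3)² + (7.2−3)² = 92.94.
The Normal likelihood contributes (σ²)^(−n/2) exp(−SS/(2σ²)), so the posterior is Inverse-Gamma(α + n/2, β + SS/2) = Inverse-Gamma(6.5, 60.47).
The mode of Inverse-Gamma(a, b) is b/(a+1) = 60.47/7.5 ≈ 8.063.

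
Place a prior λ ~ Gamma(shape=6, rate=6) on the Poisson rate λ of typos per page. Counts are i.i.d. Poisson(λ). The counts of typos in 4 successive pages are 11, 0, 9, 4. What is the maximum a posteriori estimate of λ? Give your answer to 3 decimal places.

λ̂_MAP = 2.900

Σxᵢ = 11+0+9+4 = 24, with n = 4.
Posterior ∝ λ^5e^(−6λ) · λ^24e^(−4λ) = λ^29e^(−10λ), i.e. Gamma(shape=30, rate=10).
The mode of a Gamma(a, b) with a ≥ 1 (shape–rate) is (a−1)/b = 29/10 ≈ 2.900.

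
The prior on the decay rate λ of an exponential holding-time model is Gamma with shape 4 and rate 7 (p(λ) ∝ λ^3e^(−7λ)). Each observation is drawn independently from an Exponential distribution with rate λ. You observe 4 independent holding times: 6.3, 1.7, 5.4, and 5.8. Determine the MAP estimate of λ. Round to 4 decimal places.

λ̂_MAP = 0.2672

The Exponential(rate=λ) likelihood is ∝ λ^n e^(−λΣtᵢ). Here n = 4 and Σtᵢ = 6.3 + 1.7 + 5.4 + 5.8 = 19.2.
Posterior ∝ λ^3e^(−7λ) · λ^4e^(−19.2λ) = λ^7e^(−26.2λ), i.e. Gamma(8, 26.2).
Mode = (a−1)/b = 7/26.2 ≈ 0.2672.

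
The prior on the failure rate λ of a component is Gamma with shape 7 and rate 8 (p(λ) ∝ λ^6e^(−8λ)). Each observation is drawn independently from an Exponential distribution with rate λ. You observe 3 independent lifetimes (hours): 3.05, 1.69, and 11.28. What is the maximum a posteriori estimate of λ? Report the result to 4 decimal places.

λ̂_MAP = 0.3747

The Exponential(rate=λ) likelihood is ∝ λ^n e^(−λΣtᵢ). Here n = 3 and Σtᵢ = 3.05 + 1.69 + 11.28 = 16.02.
Posterior ∝ λ^6e^(−8λ) · λ^3e^(−16.02λ) = λ^9e^(−24.02λ), i.e. Gamma(10, 24.02).
Mode = (a−1)/b = 9/24.02 ≈ 0.3747.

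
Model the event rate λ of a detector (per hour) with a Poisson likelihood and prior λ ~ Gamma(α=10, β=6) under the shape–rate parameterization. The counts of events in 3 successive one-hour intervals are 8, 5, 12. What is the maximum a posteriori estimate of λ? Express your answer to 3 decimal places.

λ̂_MAP = 3.778

Σxᵢ = 8+5+12 = 25, with n = 3.
Posterior ∝ λ^9e^(−6λ) · λ^25e^(−3λ) = λ^34e^(−9λ), i.e. Gamma(shape=35, rate=9).
The mode of a Gamma(a, b) with a ≥ 1 (shape–rate) is (a−1)/b = 34/9 ≈ 3.778.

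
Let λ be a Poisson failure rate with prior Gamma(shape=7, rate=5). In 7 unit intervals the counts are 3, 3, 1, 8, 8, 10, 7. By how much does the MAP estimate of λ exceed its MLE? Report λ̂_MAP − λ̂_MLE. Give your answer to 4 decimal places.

Σxᵢ = 40. Posterior is Gamma(47, 12); MAP = (47−1)/12 = 46/12 ≈ 3.83333.
MLE = x̄ = 40/7 ≈ 5.71429.
Difference = 46/12 − 40/7 = -79/42 ≈ -1.8810.

MAP − MLE = -1.8810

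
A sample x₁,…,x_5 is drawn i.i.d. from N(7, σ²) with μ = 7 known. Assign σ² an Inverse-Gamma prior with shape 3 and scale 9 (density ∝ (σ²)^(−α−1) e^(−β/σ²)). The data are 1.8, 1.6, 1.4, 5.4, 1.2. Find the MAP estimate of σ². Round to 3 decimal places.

σ̂²_MAP = 10.905

Sum of squared deviations about the known mean: SS = (1.8−7)² + (1.6−7)² + (1.4−7)² + (5.4−7)² + (1.2−7)² = 123.76.
The Normal likelihood contributes (σ²)^(−n/2) exp(−SS/(2σ²)), so the posterior is Inverse-Gamma(α + n/2, β + SS/2) = Inverse-Gamma(5.5, 70.88).
The mode of Inverse-Gamma(a, b) is b/(a+1) = 70.88/6.5 ≈ 10.905.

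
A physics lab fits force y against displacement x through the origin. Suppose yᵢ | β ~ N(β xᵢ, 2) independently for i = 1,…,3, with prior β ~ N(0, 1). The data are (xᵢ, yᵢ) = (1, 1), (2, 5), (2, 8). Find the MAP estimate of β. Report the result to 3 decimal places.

log p(β | y) = −Σ(yᵢ − βxᵢ)²/(2·2) − β²/(2·1) + const.
Setting the derivative to zero: Σxᵢ(yᵢ − βxᵢ)/2 − β/1 = 0, so β = Σxᵢyᵢ / (Σxᵢ² + σ²/τ²).
Σxᵢyᵢ = 1·1 + 2·5 + 2·8 = 27; Σxᵢ² = 9; σ²/τ² = 2.
β̂_MAP = 27 / (9 + 2) = 27/11 ≈ 2.455.

β̂_MAP = 2.455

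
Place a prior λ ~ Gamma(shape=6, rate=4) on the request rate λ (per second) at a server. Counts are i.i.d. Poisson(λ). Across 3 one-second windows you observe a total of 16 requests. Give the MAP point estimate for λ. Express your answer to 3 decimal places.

Σxᵢ = 16, n = 3.
Posterior ∝ λ^5e^(−4λ) · λ^16e^(−3λ) = λ^21e^(−7λ), i.e. Gamma(shape=22, rate=7).
The mode of a Gamma(a, b) with a ≥ 1 (shape–rate) is (a−1)/b = 21/7 ≈ 3.000.

λ̂_MAP = 3.000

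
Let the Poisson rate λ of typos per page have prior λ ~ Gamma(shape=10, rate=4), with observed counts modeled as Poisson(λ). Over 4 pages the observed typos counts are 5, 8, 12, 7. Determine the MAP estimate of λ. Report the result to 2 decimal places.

Σxᵢ = 5+8+12+7 = 32, with n = 4.
Posterior ∝ λ^9e^(−4λ) · λ^32e^(−4λ) = λ^41e^(−8λ), i.e. Gamma(shape=42, rate=8).
The mode of a Gamma(a, b) with a ≥ 1 (shape–rate) is (a−1)/b = 41/8 ≈ 5.13.

λ̂_MAP = 5.13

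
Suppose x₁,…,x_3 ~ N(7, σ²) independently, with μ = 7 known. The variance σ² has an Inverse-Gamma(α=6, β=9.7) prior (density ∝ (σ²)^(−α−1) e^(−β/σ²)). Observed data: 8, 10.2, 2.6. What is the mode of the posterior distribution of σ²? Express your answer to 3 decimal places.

Sum of squared deviations about the known mean: SS = (8−7)² + (10.2−7)² + (2.6−7)² = 30.6.
The Normal likelihood contributes (σ²)^(−n/2) exp(−SS/(2σ²)), so the posterior is Inverse-Gamma(α + n/2, β + SS/2) = Inverse-Gamma(7.5, 25).
The mode of Inverse-Gamma(a, b) is b/(a+1) = 25/8.5 ≈ 2.941.

σ̂²_MAP = 2.941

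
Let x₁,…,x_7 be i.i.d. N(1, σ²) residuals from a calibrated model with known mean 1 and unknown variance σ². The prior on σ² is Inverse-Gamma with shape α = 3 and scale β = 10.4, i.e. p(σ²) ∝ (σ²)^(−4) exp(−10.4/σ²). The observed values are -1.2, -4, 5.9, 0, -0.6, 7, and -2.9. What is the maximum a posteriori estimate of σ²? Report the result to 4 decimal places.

σ̂²_MAP = 8.6280

Sum of squared deviations about the known mean: SS = (-1.2−1)² + (-4−1)² + (5.9−1)² + (0−1)² + (-0.6−1)² + (7−1)² + (-2.9−1)² = 108.62.
The Normal likelihood contributes (σ²)^(−n/2) exp(−SS/(2σ²)), so the posterior is Inverse-Gamma(α + n/2, β + SS/2) = Inverse-Gamma(6.5, 64.71).
The mode of Inverse-Gamma(a, b) is b/(a+1) = 64.71/7.5 ≈ 8.6280.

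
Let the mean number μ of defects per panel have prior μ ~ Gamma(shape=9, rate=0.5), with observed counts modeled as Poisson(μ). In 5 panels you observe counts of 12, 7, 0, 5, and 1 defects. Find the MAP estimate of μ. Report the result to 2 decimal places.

Σxᵢ = 12+7+0+5+1 = 25, with n = 5.
Posterior ∝ μ^8e^(−0.5μ) · μ^25e^(−5μ) = μ^33e^(−5.5μ), i.e. Gamma(shape=34, rate=5.5).
The mode of a Gamma(a, b) with a ≥ 1 (shape–rate) is (a−1)/b = 33/5.5 ≈ 6.00.

μ̂_MAP = 6.00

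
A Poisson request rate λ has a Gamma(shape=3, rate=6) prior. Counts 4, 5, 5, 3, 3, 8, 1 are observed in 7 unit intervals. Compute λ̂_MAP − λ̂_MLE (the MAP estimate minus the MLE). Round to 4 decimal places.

MAP − MLE = -1.7582

Σxᵢ = 29. Posterior is Gamma(32, 13); MAP = (32−1)/13 = 31/13 ≈ 2.38462.
MLE = x̄ = 29/7 ≈ 4.14286.
Difference = 31/13 − 29/7 = -160/91 ≈ -1.7582.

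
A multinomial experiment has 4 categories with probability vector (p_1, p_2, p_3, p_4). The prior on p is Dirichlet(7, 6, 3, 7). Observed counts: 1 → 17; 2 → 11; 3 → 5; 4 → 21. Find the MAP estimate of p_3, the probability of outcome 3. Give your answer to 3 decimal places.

The posterior is Dirichlet(αᵢ + nᵢ) = Dirichlet(24, 17, 8, 28).
For a Dirichlet(a₁,…,a_K) with all aᵢ > 1, the mode has j-th component (aⱼ − 1)/(Σaᵢ − K).
Here Σaᵢ = 77 and K = 4, so p_3 = (8 − 1)/(77 − 4) = 7/73 ≈ 0.096.

MAP estimate: 0.096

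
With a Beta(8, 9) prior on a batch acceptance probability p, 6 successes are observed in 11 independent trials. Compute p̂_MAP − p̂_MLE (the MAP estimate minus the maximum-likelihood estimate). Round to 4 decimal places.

Posterior is Beta(14, 14); MAP = (14−1)/(28−2) = 13/26 ≈ 0.50000.
MLE ignores the prior: p̂_MLE = k/n = 6/11 ≈ 0.54545.
Difference = 13/26 − 6/11 = -1/22 ≈ -0.0455.

MAP − MLE = -0.0455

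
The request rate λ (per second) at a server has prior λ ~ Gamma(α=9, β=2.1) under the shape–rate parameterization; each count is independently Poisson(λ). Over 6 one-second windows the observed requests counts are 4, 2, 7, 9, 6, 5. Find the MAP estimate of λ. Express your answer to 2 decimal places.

Σxᵢ = 4+2+7+9+6+5 = 33, with n = 6.
Posterior ∝ λ^8e^(−2.1λ) · λ^33e^(−6λ) = λ^41e^(−8.1λ), i.e. Gamma(shape=42, rate=8.1).
The mode of a Gamma(a, b) with a ≥ 1 (shape–rate) is (a−1)/b = 41/8.1 ≈ 5.06.

λ̂_MAP = 5.06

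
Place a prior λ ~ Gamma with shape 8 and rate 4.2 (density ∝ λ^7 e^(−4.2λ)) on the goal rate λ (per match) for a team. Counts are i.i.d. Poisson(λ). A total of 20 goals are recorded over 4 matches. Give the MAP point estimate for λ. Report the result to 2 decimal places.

Σxᵢ = 20, n = 4.
Posterior ∝ λ^7e^(−4.2λ) · λ^20e^(−4λ) = λ^27e^(−8.2λ), i.e. Gamma(shape=28, rate=8.2).
The mode of a Gamma(a, b) with a ≥ 1 (shape–rate) is (a−1)/b = 27/8.2 ≈ 3.29.

λ̂_MAP = 3.29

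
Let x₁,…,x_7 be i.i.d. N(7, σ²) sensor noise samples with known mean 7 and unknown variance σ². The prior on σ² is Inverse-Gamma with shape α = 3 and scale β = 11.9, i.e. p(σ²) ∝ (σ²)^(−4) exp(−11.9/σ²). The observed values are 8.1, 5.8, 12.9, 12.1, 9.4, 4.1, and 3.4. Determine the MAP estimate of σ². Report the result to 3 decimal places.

Sum of squared deviations about the known mean: SS = (8.1−7)² + (5.8−7)² + (12.9−7)² + (12.1−7)² + (9.4−7)² + (4.1−7)² + (3.4−7)² = 90.6.
The Normal likelihood contributes (σ²)^(−n/2) exp(−SS/(2σ²)), so the posterior is Inverse-Gamma(α + n/2, β + SS/2) = Inverse-Gamma(6.5, 57.2).
The mode of Inverse-Gamma(a, b) is b/(a+1) = 57.2/7.5 ≈ 7.627.

σ̂²_MAP = 7.627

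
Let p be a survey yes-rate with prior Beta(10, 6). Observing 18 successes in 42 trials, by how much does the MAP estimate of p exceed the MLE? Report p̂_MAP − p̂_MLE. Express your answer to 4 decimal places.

MAP − MLE = 0.0536

Posterior is Beta(28, 30); MAP = (28−1)/(58−2) = 27/56 ≈ 0.48214.
MLE ignores the prior: p̂_MLE = k/n = 18/42 ≈ 0.42857.
Difference = 27/56 − 18/42 = 3/56 ≈ 0.0536.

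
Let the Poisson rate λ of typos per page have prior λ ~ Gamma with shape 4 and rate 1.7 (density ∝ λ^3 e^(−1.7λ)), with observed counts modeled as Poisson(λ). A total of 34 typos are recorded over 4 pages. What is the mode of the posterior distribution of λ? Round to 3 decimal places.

Σxᵢ = 34, n = 4.
Posterior ∝ λ^3e^(−1.7λ) · λ^34e^(−4λ) = λ^37e^(−5.7λ), i.e. Gamma(shape=38, rate=5.7).
The mode of a Gamma(a, b) with a ≥ 1 (shape–rate) is (a−1)/b = 37/5.7 ≈ 6.491.

λ̂_MAP = 6.491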